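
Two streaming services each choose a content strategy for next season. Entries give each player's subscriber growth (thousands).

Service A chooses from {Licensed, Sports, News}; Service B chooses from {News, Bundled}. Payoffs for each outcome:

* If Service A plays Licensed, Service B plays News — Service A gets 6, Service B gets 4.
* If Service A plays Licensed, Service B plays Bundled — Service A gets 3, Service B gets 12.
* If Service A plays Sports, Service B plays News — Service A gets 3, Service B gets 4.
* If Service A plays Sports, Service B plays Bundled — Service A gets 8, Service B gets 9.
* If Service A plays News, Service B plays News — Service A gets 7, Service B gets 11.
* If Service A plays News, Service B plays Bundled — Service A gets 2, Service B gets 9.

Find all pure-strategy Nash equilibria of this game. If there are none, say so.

Mark each player's best response to every combination of opponents' strategies; a profile where every player is best-responding is a pure Nash equilibrium.
Service A against News: payoffs 6, 3, 7 → best response News.
Service A against Bundled: payoffs 3, 8, 2 → best response Sports.
Service B against Licensed: payoffs 4, 12 → best response Bundled.
Service B against Sports: payoffs 4, 9 → best response Bundled.
Service B against News: payoffs 11, 9 → best response News.
Mutual best responses: (Sports, Bundled); (News, News).

The pure Nash equilibria are (Sports, Bundled), (News, News).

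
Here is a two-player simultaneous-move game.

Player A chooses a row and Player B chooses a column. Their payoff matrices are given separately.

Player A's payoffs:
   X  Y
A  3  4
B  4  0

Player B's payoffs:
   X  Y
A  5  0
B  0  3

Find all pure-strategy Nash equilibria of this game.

none

(A, X): Player A can switch to B (3 → 4). Not NE.
(A, Y): Player B can switch to X (0 → 5). Not NE.
(B, X): Player B can switch to Y (0 → 3). Not NE.
(B, Y): Player A can switch to A (0 → 4). Not NE.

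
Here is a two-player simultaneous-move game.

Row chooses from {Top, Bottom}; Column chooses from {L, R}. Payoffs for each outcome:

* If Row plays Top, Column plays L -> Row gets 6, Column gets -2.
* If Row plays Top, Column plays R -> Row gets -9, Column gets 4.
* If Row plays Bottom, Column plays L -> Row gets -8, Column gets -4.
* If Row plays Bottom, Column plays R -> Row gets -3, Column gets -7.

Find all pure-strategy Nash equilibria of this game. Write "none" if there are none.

Row against L: payoffs 6, -8 → best response Top.
Row against R: payoffs -9, -3 → best response Bottom.
Column against Top: payoffs -2, 4 → best response R.
Column against Bottom: payoffs -4, -7 → best response L.
No profile is a mutual best response for all players.

This game has no pure Nash equilibrium.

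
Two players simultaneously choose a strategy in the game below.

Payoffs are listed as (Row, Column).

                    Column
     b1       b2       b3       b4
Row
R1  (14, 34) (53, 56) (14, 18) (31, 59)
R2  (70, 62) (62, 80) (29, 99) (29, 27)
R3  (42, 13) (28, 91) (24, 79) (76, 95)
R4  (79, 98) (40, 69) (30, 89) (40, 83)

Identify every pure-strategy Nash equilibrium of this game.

Check each profile: it is a Nash equilibrium iff no player can strictly gain by switching unilaterally.
(R1, b1): Row can switch to R2 (14 → 70). Not NE.
(R1, b2): Row can switch to R2 (53 → 62). Not NE.
(R1, b3): Row can switch to R2 (14 → 29). Not NE.
(R1, b4): Row can switch to R3 (31 → 76). Not NE.
(R2, b1): Row can switch to R4 (70 → 79). Not NE.
(R2, b2): Column can switch to b3 (80 → 99). Not NE.
(R2, b3): Row can switch to R4 (29 → 30). Not NE.
(R2, b4): Row can switch to R1 (29 → 31). Not NE.
(R3, b1): Row can switch to R2 (42 → 70). Not NE.
(R3, b2): Row can switch to R1 (28 → 53). Not NE.
(R3, b3): Row can switch to R2 (24 → 29). Not NE.
(R3, b4): Row gets 76, best alternative 40; Column gets 95, best alternative 91. No profitable deviation — NE.
(R4, b1): Row gets 79, best alternative 70; Column gets 98, best alternative 89. No profitable deviation — NE.
(R4, b2): Row can switch to R1 (40 → 53). Not NE.
(The remaining 2 profiles each have a profitable deviation by the same check.)

Pure-strategy Nash equilibria: (R3, b4) and (R4, b1)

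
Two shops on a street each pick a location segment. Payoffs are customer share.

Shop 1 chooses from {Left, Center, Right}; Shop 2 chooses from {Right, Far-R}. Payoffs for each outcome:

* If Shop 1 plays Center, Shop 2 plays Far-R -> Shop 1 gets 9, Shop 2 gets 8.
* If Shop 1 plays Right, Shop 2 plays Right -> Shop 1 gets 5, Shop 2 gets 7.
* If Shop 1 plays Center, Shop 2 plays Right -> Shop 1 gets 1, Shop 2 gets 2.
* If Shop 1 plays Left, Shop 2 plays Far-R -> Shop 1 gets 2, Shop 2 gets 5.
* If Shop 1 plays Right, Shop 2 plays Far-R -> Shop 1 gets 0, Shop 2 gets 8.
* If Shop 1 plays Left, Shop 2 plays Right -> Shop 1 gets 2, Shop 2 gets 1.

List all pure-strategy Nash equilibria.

Pure NE: (Center, Far-R)

For each player, find the best response to each opponent profile; mutual best responses are the pure NE.
Shop 1 against Right: payoffs 2, 1, 5 → best response Right.
Shop 1 against Far-R: payoffs 2, 9, 0 → best response Center.
Shop 2 against Left: payoffs 1, 5 → best response Far-R.
Shop 2 against Center: payoffs 2, 8 → best response Far-R.
Shop 2 against Right: payoffs 7, 8 → best response Far-R.
Mutual best responses: (Center, Far-R).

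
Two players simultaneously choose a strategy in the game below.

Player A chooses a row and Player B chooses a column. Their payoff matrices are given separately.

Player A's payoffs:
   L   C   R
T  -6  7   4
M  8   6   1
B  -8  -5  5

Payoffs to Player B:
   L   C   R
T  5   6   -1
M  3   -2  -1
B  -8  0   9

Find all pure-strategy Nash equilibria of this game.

For each strategy profile, look for a profitable unilateral deviation.
(T, L): Player A can switch to M (-6 → 8). Not NE.
(T, C): Player A gets 7, best alternative 6; Player B gets 6, best alternative 5. No profitable deviation — NE.
(T, R): Player A can switch to B (4 → 5). Not NE.
(M, L): Player A gets 8, best alternative -6; Player B gets 3, best alternative -1. No profitable deviation — NE.
(M, C): Player A can switch to T (6 → 7). Not NE.
(M, R): Player A can switch to T (1 → 4). Not NE.
(B, L): Player A can switch to T (-8 → -6). Not NE.
(B, C): Player A can switch to T (-5 → 7). Not NE.
(B, R): Player A gets 5, best alternative 4; Player B gets 9, best alternative 0. No profitable deviation — NE.

The pure Nash equilibria are (T, C), (M, L), (B, R).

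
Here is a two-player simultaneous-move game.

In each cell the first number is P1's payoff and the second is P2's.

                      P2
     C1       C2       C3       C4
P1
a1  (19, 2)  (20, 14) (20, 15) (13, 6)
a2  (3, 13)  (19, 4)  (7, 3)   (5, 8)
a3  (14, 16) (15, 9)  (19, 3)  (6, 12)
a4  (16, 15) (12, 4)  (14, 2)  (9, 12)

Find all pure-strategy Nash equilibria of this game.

(a1, C3)

Mark each player's best response to every combination of opponents' strategies; a profile where every player is best-responding is a pure Nash equilibrium.
P1 against C1: payoffs 19, 3, 14, 16 → best response a1.
P1 against C2: payoffs 20, 19, 15, 12 → best response a1.
P1 against C3: payoffs 20, 7, 19, 14 → best response a1.
P1 against C4: payoffs 13, 5, 6, 9 → best response a1.
P2 against a1: payoffs 2, 14, 15, 6 → best response C3.
P2 against a2: payoffs 13, 4, 3, 8 → best response C1.
P2 against a3: payoffs 16, 9, 3, 12 → best response C1.
P2 against a4: payoffs 15, 4, 2, 12 → best response C1.
Mutual best responses: (a1, C3).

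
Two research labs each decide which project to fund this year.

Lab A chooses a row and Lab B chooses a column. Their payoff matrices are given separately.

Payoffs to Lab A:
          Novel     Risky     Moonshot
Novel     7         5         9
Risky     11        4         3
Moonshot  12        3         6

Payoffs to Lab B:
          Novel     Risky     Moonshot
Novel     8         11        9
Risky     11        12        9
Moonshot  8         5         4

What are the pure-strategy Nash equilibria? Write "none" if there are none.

The pure Nash equilibria are (Novel, Risky) and (Moonshot, Novel).

(Novel, Novel): Lab A can switch to Risky (7 → 11). Not NE.
(Novel, Risky): Lab A gets 5, best alternative 4; Lab B gets 11, best alternative 9. No profitable deviation — NE.
(Novel, Moonshot): Lab B can switch to Risky (9 → 11). Not NE.
(Risky, Novel): Lab A can switch to Moonshot (11 → 12). Not NE.
(Risky, Risky): Lab A can switch to Novel (4 → 5). Not NE.
(Risky, Moonshot): Lab A can switch to Novel (3 → 9). Not NE.
(Moonshot, Novel): Lab A gets 12, best alternative 11; Lab B gets 8, best alternative 5. No profitable deviation — NE.
(Moonshot, Risky): Lab A can switch to Novel (3 → 5). Not NE.
(Moonshot, Moonshot): Lab A can switch to Novel (6 → 9). Not NE.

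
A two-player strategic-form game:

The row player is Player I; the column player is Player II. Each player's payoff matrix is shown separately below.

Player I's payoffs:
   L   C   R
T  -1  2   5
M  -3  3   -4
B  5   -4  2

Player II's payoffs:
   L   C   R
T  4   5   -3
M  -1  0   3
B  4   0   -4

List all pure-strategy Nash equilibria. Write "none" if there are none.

Player I against L: payoffs -1, -3, 5 → best response B.
Player I against C: payoffs 2, 3, -4 → best response M.
Player I against R: payoffs 5, -4, 2 → best response T.
Player II against T: payoffs 4, 5, -3 → best response C.
Player II against M: payoffs -1, 0, 3 → best response R.
Player II against B: payoffs 4, 0, -4 → best response L.
Mutual best responses: (B, L).

(B, L)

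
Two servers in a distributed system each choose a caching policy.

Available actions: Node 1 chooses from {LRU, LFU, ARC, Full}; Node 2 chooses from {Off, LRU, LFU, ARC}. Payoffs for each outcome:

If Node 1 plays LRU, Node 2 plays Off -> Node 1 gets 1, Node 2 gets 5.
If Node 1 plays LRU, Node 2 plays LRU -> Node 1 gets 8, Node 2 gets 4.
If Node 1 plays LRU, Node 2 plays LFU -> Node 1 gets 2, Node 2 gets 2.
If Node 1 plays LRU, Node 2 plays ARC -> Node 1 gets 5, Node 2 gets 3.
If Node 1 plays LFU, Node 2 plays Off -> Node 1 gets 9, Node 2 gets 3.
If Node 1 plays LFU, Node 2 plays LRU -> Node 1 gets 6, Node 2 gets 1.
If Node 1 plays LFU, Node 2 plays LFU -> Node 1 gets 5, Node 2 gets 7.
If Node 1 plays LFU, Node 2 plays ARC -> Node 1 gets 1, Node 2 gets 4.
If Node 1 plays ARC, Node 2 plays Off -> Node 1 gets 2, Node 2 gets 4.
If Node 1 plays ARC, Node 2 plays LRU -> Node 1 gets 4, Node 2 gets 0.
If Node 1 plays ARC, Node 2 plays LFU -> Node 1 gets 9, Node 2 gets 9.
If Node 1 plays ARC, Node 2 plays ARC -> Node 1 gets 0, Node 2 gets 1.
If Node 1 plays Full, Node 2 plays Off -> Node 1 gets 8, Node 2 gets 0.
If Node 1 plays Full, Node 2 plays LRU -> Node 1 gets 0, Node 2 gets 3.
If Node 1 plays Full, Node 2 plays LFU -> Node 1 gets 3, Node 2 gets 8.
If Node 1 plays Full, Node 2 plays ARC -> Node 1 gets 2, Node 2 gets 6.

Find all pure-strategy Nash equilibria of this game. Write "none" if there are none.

For each player, find the best response to each opponent profile; mutual best responses are the pure NE.
Node 1 against Off: payoffs 1, 9, 2, 8 → best response LFU.
Node 1 against LRU: payoffs 8, 6, 4, 0 → best response LRU.
Node 1 against LFU: payoffs 2, 5, 9, 3 → best response ARC.
Node 1 against ARC: payoffs 5, 1, 0, 2 → best response LRU.
Node 2 against LRU: payoffs 5, 4, 2, 3 → best response Off.
Node 2 against LFU: payoffs 3, 1, 7, 4 → best response LFU.
Node 2 against ARC: payoffs 4, 0, 9, 1 → best response LFU.
Node 2 against Full: payoffs 0, 3, 8, 6 → best response LFU.
Mutual best responses: (ARC, LFU).

(ARC, LFU)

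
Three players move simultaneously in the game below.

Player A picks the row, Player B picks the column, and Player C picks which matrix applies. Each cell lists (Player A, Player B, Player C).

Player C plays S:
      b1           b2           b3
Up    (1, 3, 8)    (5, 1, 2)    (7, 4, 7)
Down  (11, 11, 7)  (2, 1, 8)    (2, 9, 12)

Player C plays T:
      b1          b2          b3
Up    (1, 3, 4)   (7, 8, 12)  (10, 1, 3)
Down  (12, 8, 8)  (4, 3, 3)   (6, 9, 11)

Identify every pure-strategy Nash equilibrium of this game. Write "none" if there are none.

Player A against (b1, S): payoffs 1, 11 → best response Down.
Player A against (b1, T): payoffs 1, 12 → best response Down.
Player A against (b2, S): payoffs 5, 2 → best response Up.
Player A against (b2, T): payoffs 7, 4 → best response Up.
Player A against (b3, S): payoffs 7, 2 → best response Up.
Player A against (b3, T): payoffs 10, 6 → best response Up.
Player B against (Up, S): payoffs 3, 1, 4 → best response b3.
Player B against (Up, T): payoffs 3, 8, 1 → best response b2.
Player B against (Down, S): payoffs 11, 1, 9 → best response b1.
Player B against (Down, T): payoffs 8, 3, 9 → best response b3.
Player C against (Up, b1): payoffs 8, 4 → best response S.
Player C against (Up, b2): payoffs 2, 12 → best response T.
Player C against (Up, b3): payoffs 7, 3 → best response S.
Player C against (Down, b1): payoffs 7, 8 → best response T.
Player C against (Down, b2): payoffs 8, 3 → best response S.
Player C against (Down, b3): payoffs 12, 11 → best response S.
Mutual best responses: (Up, b2, T); (Up, b3, S).

The pure Nash equilibria are (Up, b2, T) and (Up, b3, S).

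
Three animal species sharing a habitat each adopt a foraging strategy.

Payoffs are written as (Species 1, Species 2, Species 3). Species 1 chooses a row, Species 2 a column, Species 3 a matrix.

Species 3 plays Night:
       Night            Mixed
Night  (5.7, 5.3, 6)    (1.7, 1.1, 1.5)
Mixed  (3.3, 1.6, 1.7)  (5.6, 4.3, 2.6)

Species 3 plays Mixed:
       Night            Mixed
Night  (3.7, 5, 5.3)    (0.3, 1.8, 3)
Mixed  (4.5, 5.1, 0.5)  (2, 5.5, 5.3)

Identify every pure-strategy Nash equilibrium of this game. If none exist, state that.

Mark each player's best response to every combination of opponents' strategies; a profile where every player is best-responding is a pure Nash equilibrium.
Species 1 against (Night, Night): payoffs 5.7, 3.3 → best response Night.
Species 1 against (Night, Mixed): payoffs 3.7, 4.5 → best response Mixed.
Species 1 against (Mixed, Night): payoffs 1.7, 5.6 → best response Mixed.
Species 1 against (Mixed, Mixed): payoffs 0.3, 2 → best response Mixed.
Species 2 against (Night, Night): payoffs 5.3, 1.1 → best response Night.
Species 2 against (Night, Mixed): payoffs 5, 1.8 → best response Night.
Species 2 against (Mixed, Night): payoffs 1.6, 4.3 → best response Mixed.
Species 2 against (Mixed, Mixed): payoffs 5.1, 5.5 → best response Mixed.
Species 3 against (Night, Night): payoffs 6, 5.3 → best response Night.
Species 3 against (Night, Mixed): payoffs 1.5, 3 → best response Mixed.
Species 3 against (Mixed, Night): payoffs 1.7, 0.5 → best response Night.
Species 3 against (Mixed, Mixed): payoffs 2.6, 5.3 → best response Mixed.
Mutual best responses: (Night, Night, Night); (Mixed, Mixed, Mixed).

Pure-strategy Nash equilibria: (Night, Night, Night); (Mixed, Mixed, Mixed)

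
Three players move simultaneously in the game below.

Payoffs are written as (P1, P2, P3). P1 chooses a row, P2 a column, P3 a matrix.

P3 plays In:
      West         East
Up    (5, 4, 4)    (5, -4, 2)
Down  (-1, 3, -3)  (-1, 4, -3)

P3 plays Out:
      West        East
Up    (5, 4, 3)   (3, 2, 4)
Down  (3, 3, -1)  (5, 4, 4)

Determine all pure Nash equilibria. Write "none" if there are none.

Mark each player's best response to every combination of opponents' strategies; a profile where every player is best-responding is a pure Nash equilibrium.
P1 against (West, In): payoffs 5, -1 → best response Up.
P1 against (West, Out): payoffs 5, 3 → best response Up.
P1 against (East, In): payoffs 5, -1 → best response Up.
P1 against (East, Out): payoffs 3, 5 → best response Down.
P2 against (Up, In): payoffs 4, -4 → best response West.
P2 against (Up, Out): payoffs 4, 2 → best response West.
P2 against (Down, In): payoffs 3, 4 → best response East.
P2 against (Down, Out): payoffs 3, 4 → best response East.
P3 against (Up, West): payoffs 4, 3 → best response In.
P3 against (Up, East): payoffs 2, 4 → best response Out.
P3 against (Down, West): payoffs -3, -1 → best response Out.
P3 against (Down, East): payoffs -3, 4 → best response Out.
Mutual best responses: (Up, West, In); (Down, East, Out).

The pure Nash equilibria are (Up, West, In), (Down, East, Out).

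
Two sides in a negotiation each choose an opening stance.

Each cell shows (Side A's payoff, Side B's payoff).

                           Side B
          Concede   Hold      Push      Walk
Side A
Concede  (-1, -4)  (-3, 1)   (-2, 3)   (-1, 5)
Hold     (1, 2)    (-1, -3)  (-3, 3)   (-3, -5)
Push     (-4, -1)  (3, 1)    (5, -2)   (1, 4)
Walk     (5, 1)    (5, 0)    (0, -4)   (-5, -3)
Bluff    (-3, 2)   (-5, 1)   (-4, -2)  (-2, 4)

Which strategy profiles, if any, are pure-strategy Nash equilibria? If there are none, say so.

For each strategy profile, look for a profitable unilateral deviation.
(Concede, Concede): Side A can switch to Hold (-1 → 1). Not NE.
(Concede, Hold): Side A can switch to Hold (-3 → -1). Not NE.
(Concede, Push): Side A can switch to Push (-2 → 5). Not NE.
(Concede, Walk): Side A can switch to Push (-1 → 1). Not NE.
(Hold, Concede): Side A can switch to Walk (1 → 5). Not NE.
(Hold, Hold): Side A can switch to Push (-1 → 3). Not NE.
(Hold, Push): Side A can switch to Concede (-3 → -2). Not NE.
(Hold, Walk): Side A can switch to Concede (-3 → -1). Not NE.
(Push, Concede): Side A can switch to Concede (-4 → -1). Not NE.
(Push, Hold): Side A can switch to Walk (3 → 5). Not NE.
(Push, Push): Side B can switch to Concede (-2 → -1). Not NE.
(Push, Walk): Side A gets 1, best alternative -1; Side B gets 4, best alternative 1. No profitable deviation — NE.
(Walk, Concede): Side A gets 5, best alternative 1; Side B gets 1, best alternative 0. No profitable deviation — NE.
(Walk, Hold): Side B can switch to Concede (0 → 1). Not NE.
(The remaining 6 profiles each have a profitable deviation by the same check.)

Pure-strategy Nash equilibria: (Push, Walk) and (Walk, Concede)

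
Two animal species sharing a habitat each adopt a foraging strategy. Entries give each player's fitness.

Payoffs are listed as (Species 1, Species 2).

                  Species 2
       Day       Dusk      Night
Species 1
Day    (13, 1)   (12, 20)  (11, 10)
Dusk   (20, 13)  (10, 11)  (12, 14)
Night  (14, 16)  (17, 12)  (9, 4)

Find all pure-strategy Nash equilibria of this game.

For each player, find the best response to each opponent profile; mutual best responses are the pure NE.
Species 1 against Day: payoffs 13, 20, 14 → best response Dusk.
Species 1 against Dusk: payoffs 12, 10, 17 → best response Night.
Species 1 against Night: payoffs 11, 12, 9 → best response Dusk.
Species 2 against Day: payoffs 1, 20, 10 → best response Dusk.
Species 2 against Dusk: payoffs 13, 11, 14 → best response Night.
Species 2 against Night: payoffs 16, 12, 4 → best response Day.
Mutual best responses: (Dusk, Night).

Pure NE: (Dusk, Night)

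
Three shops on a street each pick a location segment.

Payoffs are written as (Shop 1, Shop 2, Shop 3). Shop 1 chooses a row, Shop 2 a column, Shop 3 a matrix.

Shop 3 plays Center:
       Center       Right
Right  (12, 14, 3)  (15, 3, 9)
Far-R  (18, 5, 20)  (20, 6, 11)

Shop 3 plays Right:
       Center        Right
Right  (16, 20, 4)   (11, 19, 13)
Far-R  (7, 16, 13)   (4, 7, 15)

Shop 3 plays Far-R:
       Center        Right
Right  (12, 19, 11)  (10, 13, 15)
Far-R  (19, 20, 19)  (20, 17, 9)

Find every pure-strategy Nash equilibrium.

(Right, Center, Center): Shop 1 can switch to Far-R (12 → 18). Not NE.
(Right, Center, Right): Shop 3 can switch to Far-R (4 → 11). Not NE.
(Right, Center, Far-R): Shop 1 can switch to Far-R (12 → 19). Not NE.
(Right, Right, Center): Shop 1 can switch to Far-R (15 → 20). Not NE.
(Right, Right, Right): Shop 2 can switch to Center (19 → 20). Not NE.
(Right, Right, Far-R): Shop 1 can switch to Far-R (10 → 20). Not NE.
(The remaining 6 profiles each have a profitable deviation by the same check.)

This game has no pure Nash equilibrium.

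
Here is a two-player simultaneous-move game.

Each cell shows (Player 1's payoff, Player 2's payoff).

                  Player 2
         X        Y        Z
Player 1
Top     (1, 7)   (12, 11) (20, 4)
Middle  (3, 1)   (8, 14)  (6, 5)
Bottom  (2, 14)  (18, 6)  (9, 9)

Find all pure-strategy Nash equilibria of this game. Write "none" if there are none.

(Top, X): Player 1 can switch to Middle (1 → 3). Not NE.
(Top, Y): Player 1 can switch to Bottom (12 → 18). Not NE.
(Top, Z): Player 2 can switch to X (4 → 7). Not NE.
(Middle, X): Player 2 can switch to Y (1 → 14). Not NE.
(Middle, Y): Player 1 can switch to Top (8 → 12). Not NE.
(Middle, Z): Player 1 can switch to Top (6 → 20). Not NE.
(Bottom, X): Player 1 can switch to Middle (2 → 3). Not NE.
(Bottom, Y): Player 2 can switch to X (6 → 14). Not NE.
(Bottom, Z): Player 1 can switch to Top (9 → 20). Not NE.

There is no pure-strategy Nash equilibrium.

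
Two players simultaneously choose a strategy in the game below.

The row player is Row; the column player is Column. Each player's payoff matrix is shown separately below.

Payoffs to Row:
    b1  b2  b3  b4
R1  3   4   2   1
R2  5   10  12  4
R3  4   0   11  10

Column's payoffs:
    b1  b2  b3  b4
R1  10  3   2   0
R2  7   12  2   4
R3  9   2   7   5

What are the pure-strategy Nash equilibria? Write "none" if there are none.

Row against b1: payoffs 3, 5, 4 → best response R2.
Row against b2: payoffs 4, 10, 0 → best response R2.
Row against b3: payoffs 2, 12, 11 → best response R2.
Row against b4: payoffs 1, 4, 10 → best response R3.
Column against R1: payoffs 10, 3, 2, 0 → best response b1.
Column against R2: payoffs 7, 12, 2, 4 → best response b2.
Column against R3: payoffs 9, 2, 7, 5 → best response b1.
Mutual best responses: (R2, b2).

Pure NE: (R2, b2)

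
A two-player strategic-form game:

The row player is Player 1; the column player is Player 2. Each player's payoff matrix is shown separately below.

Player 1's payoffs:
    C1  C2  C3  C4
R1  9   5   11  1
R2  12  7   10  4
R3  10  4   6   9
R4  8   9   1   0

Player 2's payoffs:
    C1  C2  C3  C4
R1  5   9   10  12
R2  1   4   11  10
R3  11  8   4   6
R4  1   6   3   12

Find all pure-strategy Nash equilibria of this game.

Mark each player's best response to every combination of opponents' strategies; a profile where every player is best-responding is a pure Nash equilibrium.
Player 1 against C1: payoffs 9, 12, 10, 8 → best response R2.
Player 1 against C2: payoffs 5, 7, 4, 9 → best response R4.
Player 1 against C3: payoffs 11, 10, 6, 1 → best response R1.
Player 1 against C4: payoffs 1, 4, 9, 0 → best response R3.
Player 2 against R1: payoffs 5, 9, 10, 12 → best response C4.
Player 2 against R2: payoffs 1, 4, 11, 10 → best response C3.
Player 2 against R3: payoffs 11, 8, 4, 6 → best response C1.
Player 2 against R4: payoffs 1, 6, 3, 12 → best response C4.
No profile is a mutual best response for all players.

none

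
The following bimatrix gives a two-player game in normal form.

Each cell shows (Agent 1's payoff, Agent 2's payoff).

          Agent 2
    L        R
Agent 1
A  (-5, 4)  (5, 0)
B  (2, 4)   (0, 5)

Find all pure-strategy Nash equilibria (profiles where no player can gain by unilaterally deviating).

There is no pure-strategy Nash equilibrium.

Mark each player's best response to every combination of opponents' strategies; a profile where every player is best-responding is a pure Nash equilibrium.
Agent 1 against L: payoffs -5, 2 → best response B.
Agent 1 against R: payoffs 5, 0 → best response A.
Agent 2 against A: payoffs 4, 0 → best response L.
Agent 2 against B: payoffs 4, 5 → best response R.
No profile is a mutual best response for all players.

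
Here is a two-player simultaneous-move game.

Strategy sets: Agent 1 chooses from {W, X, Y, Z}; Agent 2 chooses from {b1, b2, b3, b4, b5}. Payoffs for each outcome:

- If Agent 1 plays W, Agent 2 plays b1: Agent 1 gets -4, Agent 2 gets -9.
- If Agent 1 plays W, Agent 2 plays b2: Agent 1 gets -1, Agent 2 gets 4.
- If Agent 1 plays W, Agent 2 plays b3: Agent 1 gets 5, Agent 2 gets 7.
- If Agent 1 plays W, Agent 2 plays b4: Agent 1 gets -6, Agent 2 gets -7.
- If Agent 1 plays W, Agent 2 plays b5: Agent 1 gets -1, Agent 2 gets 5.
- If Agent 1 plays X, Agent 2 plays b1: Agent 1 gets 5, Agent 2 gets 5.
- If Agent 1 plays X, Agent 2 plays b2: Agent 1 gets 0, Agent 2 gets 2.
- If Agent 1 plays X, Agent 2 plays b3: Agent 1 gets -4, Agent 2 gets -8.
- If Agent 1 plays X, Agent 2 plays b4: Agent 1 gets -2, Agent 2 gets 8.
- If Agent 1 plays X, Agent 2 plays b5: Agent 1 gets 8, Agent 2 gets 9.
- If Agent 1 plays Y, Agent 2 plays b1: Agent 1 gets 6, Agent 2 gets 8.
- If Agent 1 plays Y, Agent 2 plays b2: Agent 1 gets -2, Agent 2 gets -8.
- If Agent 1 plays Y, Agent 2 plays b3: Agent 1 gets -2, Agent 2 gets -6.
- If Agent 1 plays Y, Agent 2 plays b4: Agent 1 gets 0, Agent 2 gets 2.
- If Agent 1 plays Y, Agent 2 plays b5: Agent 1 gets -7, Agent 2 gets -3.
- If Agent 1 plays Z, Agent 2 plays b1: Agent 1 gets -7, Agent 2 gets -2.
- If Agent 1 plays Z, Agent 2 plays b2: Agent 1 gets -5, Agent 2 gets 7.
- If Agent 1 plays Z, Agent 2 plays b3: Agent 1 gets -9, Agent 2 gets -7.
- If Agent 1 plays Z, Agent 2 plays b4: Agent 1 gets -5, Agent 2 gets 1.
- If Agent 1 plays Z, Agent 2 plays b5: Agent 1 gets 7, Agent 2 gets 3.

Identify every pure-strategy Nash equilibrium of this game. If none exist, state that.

(W, b1): Agent 1 can switch to X (-4 → 5). Not NE.
(W, b2): Agent 1 can switch to X (-1 → 0). Not NE.
(W, b3): Agent 1 gets 5, best alternative -2; Agent 2 gets 7, best alternative 5. No profitable deviation — NE.
(W, b4): Agent 1 can switch to X (-6 → -2). Not NE.
(W, b5): Agent 1 can switch to X (-1 → 8). Not NE.
(X, b1): Agent 1 can switch to Y (5 → 6). Not NE.
(X, b2): Agent 2 can switch to b1 (2 → 5). Not NE.
(X, b3): Agent 1 can switch to W (-4 → 5). Not NE.
(X, b4): Agent 1 can switch to Y (-2 → 0). Not NE.
(X, b5): Agent 1 gets 8, best alternative 7; Agent 2 gets 9, best alternative 8. No profitable deviation — NE.
(Y, b1): Agent 1 gets 6, best alternative 5; Agent 2 gets 8, best alternative 2. No profitable deviation — NE.
(Y, b2): Agent 1 can switch to W (-2 → -1). Not NE.
(Y, b3): Agent 1 can switch to W (-2 → 5). Not NE.
(The remaining 7 profiles each have a profitable deviation by the same check.)

The pure Nash equilibria are (W, b3) and (X, b5) and (Y, b1).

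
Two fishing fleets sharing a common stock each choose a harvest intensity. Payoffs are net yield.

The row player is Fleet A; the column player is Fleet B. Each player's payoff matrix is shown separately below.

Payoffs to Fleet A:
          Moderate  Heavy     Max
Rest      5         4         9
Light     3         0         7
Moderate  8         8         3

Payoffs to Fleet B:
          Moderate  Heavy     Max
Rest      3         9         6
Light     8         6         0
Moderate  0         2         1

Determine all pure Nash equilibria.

Fleet A against Moderate: payoffs 5, 3, 8 → best response Moderate.
Fleet A against Heavy: payoffs 4, 0, 8 → best response Moderate.
Fleet A against Max: payoffs 9, 7, 3 → best response Rest.
Fleet B against Rest: payoffs 3, 9, 6 → best response Heavy.
Fleet B against Light: payoffs 8, 6, 0 → best response Moderate.
Fleet B against Moderate: payoffs 0, 2, 1 → best response Heavy.
Mutual best responses: (Moderate, Heavy).

(Moderate, Heavy)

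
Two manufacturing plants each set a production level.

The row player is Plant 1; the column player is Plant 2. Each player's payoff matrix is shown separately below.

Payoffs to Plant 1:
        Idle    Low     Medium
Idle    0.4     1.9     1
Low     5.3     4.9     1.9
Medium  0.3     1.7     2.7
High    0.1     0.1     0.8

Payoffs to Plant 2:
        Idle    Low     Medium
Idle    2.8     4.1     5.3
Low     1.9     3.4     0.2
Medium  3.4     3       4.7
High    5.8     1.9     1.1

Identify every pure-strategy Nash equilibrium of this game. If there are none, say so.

(Low, Low), (Medium, Medium)

Plant 1 against Idle: payoffs 0.4, 5.3, 0.3, 0.1 → best response Low.
Plant 1 against Low: payoffs 1.9, 4.9, 1.7, 0.1 → best response Low.
Plant 1 against Medium: payoffs 1, 1.9, 2.7, 0.8 → best response Medium.
Plant 2 against Idle: payoffs 2.8, 4.1, 5.3 → best response Medium.
Plant 2 against Low: payoffs 1.9, 3.4, 0.2 → best response Low.
Plant 2 against Medium: payoffs 3.4, 3, 4.7 → best response Medium.
Plant 2 against High: payoffs 5.8, 1.9, 1.1 → best response Idle.
Mutual best responses: (Low, Low); (Medium, Medium).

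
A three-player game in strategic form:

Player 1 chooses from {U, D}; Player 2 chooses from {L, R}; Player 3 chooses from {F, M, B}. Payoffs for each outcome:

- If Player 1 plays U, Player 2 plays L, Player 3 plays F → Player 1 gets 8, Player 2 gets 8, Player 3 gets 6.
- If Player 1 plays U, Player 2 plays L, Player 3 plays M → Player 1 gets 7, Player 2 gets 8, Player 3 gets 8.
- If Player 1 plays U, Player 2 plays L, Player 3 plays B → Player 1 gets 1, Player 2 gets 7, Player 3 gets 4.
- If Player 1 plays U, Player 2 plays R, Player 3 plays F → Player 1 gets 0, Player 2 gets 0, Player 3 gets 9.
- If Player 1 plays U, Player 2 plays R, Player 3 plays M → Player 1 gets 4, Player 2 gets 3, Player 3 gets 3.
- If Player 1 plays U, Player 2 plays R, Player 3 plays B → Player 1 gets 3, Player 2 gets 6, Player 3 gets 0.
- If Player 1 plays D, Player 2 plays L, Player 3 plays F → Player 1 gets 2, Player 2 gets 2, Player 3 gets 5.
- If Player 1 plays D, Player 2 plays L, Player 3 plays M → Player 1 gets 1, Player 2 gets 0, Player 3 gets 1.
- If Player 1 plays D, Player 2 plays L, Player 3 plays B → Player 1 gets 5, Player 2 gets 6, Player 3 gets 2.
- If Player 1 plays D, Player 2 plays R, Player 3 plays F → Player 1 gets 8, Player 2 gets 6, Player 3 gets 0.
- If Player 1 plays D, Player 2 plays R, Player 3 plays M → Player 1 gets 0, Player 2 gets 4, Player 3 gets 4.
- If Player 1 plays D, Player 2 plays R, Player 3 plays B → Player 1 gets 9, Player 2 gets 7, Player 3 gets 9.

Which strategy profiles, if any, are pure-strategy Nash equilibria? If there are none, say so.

Pure-strategy Nash equilibria: (U, L, M), (D, R, B)

Player 1 against (L, F): payoffs 8, 2 → best response U.
Player 1 against (L, M): payoffs 7, 1 → best response U.
Player 1 against (L, B): payoffs 1, 5 → best response D.
Player 1 against (R, F): payoffs 0, 8 → best response D.
Player 1 against (R, M): payoffs 4, 0 → best response U.
Player 1 against (R, B): payoffs 3, 9 → best response D.
Player 2 against (U, F): payoffs 8, 0 → best response L.
Player 2 against (U, M): payoffs 8, 3 → best response L.
Player 2 against (U, B): payoffs 7, 6 → best response L.
Player 2 against (D, F): payoffs 2, 6 → best response R.
Player 2 against (D, M): payoffs 0, 4 → best response R.
Player 2 against (D, B): payoffs 6, 7 → best response R.
Player 3 against (U, L): payoffs 6, 8, 4 → best response M.
Player 3 against (U, R): payoffs 9, 3, 0 → best response F.
Player 3 against (D, L): payoffs 5, 1, 2 → best response F.
Player 3 against (D, R): payoffs 0, 4, 9 → best response B.
Mutual best responses: (U, L, M); (D, R, B).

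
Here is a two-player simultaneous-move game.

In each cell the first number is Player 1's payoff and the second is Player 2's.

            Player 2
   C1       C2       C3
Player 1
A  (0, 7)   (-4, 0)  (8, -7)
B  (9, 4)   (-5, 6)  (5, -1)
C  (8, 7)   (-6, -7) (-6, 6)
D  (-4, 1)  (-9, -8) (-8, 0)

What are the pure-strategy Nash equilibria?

There is no pure-strategy Nash equilibrium.

Player 1 against C1: payoffs 0, 9, 8, -4 → best response B.
Player 1 against C2: payoffs -4, -5, -6, -9 → best response A.
Player 1 against C3: payoffs 8, 5, -6, -8 → best response A.
Player 2 against A: payoffs 7, 0, -7 → best response C1.
Player 2 against B: payoffs 4, 6, -1 → best response C2.
Player 2 against C: payoffs 7, -7, 6 → best response C1.
Player 2 against D: payoffs 1, -8, 0 → best response C1.
No profile is a mutual best response for all players.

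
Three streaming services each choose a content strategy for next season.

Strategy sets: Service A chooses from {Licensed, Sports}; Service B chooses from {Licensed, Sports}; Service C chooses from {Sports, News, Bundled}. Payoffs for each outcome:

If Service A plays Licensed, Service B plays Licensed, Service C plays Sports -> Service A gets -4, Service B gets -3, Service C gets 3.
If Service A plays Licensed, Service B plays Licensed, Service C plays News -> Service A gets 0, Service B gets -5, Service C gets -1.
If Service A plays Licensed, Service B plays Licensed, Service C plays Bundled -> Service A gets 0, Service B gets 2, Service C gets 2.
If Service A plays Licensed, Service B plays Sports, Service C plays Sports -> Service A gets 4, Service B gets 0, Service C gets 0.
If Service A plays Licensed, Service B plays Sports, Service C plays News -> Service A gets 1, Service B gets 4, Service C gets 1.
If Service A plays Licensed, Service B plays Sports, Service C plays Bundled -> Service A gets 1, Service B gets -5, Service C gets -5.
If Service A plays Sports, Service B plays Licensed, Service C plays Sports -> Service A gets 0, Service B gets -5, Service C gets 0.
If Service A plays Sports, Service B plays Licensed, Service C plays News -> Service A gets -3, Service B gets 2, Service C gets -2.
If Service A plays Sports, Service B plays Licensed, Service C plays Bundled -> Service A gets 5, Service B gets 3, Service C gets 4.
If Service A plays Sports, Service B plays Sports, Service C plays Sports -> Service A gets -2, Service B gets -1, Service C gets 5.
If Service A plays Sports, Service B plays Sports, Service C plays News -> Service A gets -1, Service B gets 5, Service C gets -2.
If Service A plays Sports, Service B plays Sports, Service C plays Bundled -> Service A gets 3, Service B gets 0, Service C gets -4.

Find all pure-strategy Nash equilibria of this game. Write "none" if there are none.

(Licensed, Licensed, Sports): Service A can switch to Sports (-4 → 0). Not NE.
(Licensed, Licensed, News): Service B can switch to Sports (-5 → 4). Not NE.
(Licensed, Licensed, Bundled): Service A can switch to Sports (0 → 5). Not NE.
(Licensed, Sports, Sports): Service C can switch to News (0 → 1). Not NE.
(Licensed, Sports, News): Service A gets 1, best alternative -1; Service B gets 4, best alternative -5; Service C gets 1, best alternative 0. No profitable deviation — NE.
(Licensed, Sports, Bundled): Service A can switch to Sports (1 → 3). Not NE.
(Sports, Licensed, Sports): Service B can switch to Sports (-5 → -1). Not NE.
(Sports, Licensed, News): Service A can switch to Licensed (-3 → 0). Not NE.
(Sports, Licensed, Bundled): Service A gets 5, best alternative 0; Service B gets 3, best alternative 0; Service C gets 4, best alternative 0. No profitable deviation — NE.
(Sports, Sports, Sports): Service A can switch to Licensed (-2 → 4). Not NE.
(Sports, Sports, News): Service A can switch to Licensed (-1 → 1). Not NE.
(Sports, Sports, Bundled): Service B can switch to Licensed (0 → 3). Not NE.

Pure-strategy Nash equilibria: (Licensed, Sports, News); (Sports, Licensed, Bundled)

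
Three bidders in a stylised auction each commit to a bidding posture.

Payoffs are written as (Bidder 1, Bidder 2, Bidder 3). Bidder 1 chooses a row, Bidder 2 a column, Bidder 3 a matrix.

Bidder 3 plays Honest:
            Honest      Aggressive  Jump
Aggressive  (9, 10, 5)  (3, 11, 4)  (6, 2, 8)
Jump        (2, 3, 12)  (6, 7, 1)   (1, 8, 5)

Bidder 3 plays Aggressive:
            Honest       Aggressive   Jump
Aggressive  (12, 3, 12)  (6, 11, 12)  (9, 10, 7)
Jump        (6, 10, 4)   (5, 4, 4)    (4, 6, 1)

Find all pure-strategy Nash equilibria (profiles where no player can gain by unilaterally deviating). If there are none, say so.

Bidder 1 against (Honest, Honest): payoffs 9, 2 → best response Aggressive.
Bidder 1 against (Honest, Aggressive): payoffs 12, 6 → best response Aggressive.
Bidder 1 against (Aggressive, Honest): payoffs 3, 6 → best response Jump.
Bidder 1 against (Aggressive, Aggressive): payoffs 6, 5 → best response Aggressive.
Bidder 1 against (Jump, Honest): payoffs 6, 1 → best response Aggressive.
Bidder 1 against (Jump, Aggressive): payoffs 9, 4 → best response Aggressive.
Bidder 2 against (Aggressive, Honest): payoffs 10, 11, 2 → best response Aggressive.
Bidder 2 against (Aggressive, Aggressive): payoffs 3, 11, 10 → best response Aggressive.
Bidder 2 against (Jump, Honest): payoffs 3, 7, 8 → best response Jump.
Bidder 2 against (Jump, Aggressive): payoffs 10, 4, 6 → best response Honest.
Bidder 3 against (Aggressive, Honest): payoffs 5, 12 → best response Aggressive.
Bidder 3 against (Aggressive, Aggressive): payoffs 4, 12 → best response Aggressive.
Bidder 3 against (Aggressive, Jump): payoffs 8, 7 → best response Honest.
Bidder 3 against (Jump, Honest): payoffs 12, 4 → best response Honest.
Bidder 3 against (Jump, Aggressive): payoffs 1, 4 → best response Aggressive.
Bidder 3 against (Jump, Jump): payoffs 5, 1 → best response Honest.
Mutual best responses: (Aggressive, Aggressive, Aggressive).

(Aggressive, Aggressive, Aggressive)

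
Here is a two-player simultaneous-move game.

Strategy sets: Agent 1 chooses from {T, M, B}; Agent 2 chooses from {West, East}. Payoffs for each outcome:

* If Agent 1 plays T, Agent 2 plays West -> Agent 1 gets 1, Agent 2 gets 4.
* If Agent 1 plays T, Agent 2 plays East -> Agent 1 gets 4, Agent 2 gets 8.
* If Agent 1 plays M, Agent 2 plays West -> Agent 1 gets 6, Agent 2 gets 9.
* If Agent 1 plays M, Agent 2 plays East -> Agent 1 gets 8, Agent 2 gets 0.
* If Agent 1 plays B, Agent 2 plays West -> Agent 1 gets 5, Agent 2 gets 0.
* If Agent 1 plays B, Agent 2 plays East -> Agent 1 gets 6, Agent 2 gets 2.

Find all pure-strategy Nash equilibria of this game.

(M, West)

(T, West): Agent 1 can switch to M (1 → 6). Not NE.
(T, East): Agent 1 can switch to M (4 → 8). Not NE.
(M, West): Agent 1 gets 6, best alternative 5; Agent 2 gets 9, best alternative 0. No profitable deviation — NE.
(M, East): Agent 2 can switch to West (0 → 9). Not NE.
(B, West): Agent 1 can switch to M (5 → 6). Not NE.
(B, East): Agent 1 can switch to M (6 → 8). Not NE.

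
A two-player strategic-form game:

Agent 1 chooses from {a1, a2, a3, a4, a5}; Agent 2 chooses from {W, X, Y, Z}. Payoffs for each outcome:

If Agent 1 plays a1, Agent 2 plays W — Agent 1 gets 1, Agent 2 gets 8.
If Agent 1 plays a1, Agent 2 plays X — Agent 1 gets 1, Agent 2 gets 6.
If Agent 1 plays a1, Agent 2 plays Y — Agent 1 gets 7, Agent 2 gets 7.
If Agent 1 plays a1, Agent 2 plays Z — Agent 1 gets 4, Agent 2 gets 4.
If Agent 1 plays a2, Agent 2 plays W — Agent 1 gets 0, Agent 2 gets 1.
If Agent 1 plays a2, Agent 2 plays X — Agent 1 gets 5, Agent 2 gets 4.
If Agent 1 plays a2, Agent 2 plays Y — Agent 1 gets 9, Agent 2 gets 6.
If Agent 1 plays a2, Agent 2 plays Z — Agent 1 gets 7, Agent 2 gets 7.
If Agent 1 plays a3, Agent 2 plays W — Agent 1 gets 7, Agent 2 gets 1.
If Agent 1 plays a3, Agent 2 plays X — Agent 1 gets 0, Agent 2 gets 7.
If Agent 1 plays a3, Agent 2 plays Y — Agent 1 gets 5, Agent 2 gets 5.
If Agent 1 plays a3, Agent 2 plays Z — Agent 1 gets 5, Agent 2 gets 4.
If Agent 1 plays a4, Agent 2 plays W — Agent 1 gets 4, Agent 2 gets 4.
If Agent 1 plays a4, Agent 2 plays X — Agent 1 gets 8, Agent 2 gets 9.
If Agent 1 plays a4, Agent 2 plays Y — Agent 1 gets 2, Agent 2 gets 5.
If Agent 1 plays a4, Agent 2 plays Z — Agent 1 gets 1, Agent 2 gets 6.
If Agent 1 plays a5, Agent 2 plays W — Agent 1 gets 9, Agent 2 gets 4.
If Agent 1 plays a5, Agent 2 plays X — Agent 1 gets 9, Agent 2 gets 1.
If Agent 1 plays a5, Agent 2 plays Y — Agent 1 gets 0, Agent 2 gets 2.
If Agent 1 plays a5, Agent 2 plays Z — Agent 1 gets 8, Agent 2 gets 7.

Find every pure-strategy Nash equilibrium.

(a1, W): Agent 1 can switch to a3 (1 → 7). Not NE.
(a1, X): Agent 1 can switch to a2 (1 → 5). Not NE.
(a1, Y): Agent 1 can switch to a2 (7 → 9). Not NE.
(a1, Z): Agent 1 can switch to a2 (4 → 7). Not NE.
(a2, W): Agent 1 can switch to a1 (0 → 1). Not NE.
(a2, X): Agent 1 can switch to a4 (5 → 8). Not NE.
(a2, Y): Agent 2 can switch to Z (6 → 7). Not NE.
(a2, Z): Agent 1 can switch to a5 (7 → 8). Not NE.
(a3, W): Agent 1 can switch to a5 (7 → 9). Not NE.
(a3, X): Agent 1 can switch to a1 (0 → 1). Not NE.
(a5, Z): Agent 1 gets 8, best alternative 7; Agent 2 gets 7, best alternative 4. No profitable deviation — NE.
(The remaining 9 profiles each have a profitable deviation by the same check.)

The unique pure-strategy Nash equilibrium is (a5, Z).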